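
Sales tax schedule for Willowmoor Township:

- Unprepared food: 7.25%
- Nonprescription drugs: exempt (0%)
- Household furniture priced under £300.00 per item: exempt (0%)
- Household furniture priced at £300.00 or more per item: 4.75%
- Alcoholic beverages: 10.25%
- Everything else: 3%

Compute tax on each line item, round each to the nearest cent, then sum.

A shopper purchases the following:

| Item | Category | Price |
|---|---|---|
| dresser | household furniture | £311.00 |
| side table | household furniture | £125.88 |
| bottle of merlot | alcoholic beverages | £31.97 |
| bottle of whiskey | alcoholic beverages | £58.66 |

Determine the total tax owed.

Dresser £311.00: household furniture, £300.00 or more → 4.75% → £14.77
Side table £125.88: household furniture, under £300.00 → 0% → £0.00
Bottle of merlot £31.97: alcoholic beverages → 10.25% → £3.28
Bottle of whiskey £58.66: alcoholic beverages → 10.25% → £6.01
Total tax = £14.77 + £3.28 + £6.01 = £24.06

£24.06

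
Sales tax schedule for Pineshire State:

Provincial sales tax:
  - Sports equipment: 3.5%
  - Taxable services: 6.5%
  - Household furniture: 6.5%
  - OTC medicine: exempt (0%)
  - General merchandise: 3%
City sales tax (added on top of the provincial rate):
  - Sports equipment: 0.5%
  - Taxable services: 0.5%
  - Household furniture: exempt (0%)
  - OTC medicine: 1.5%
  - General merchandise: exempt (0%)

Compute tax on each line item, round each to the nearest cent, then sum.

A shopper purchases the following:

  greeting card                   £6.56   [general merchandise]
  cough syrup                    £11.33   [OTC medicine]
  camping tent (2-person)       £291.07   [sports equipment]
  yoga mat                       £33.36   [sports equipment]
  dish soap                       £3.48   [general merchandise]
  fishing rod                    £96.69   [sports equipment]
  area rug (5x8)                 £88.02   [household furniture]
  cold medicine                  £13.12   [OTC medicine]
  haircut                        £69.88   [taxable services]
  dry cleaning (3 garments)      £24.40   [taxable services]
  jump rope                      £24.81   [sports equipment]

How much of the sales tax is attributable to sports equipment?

Camping tent (2-person) £291.07: sports equipment → 3.5% + 0.5% city = 4% → £11.64
Yoga mat £33.36: sports equipment → 3.5% + 0.5% city = 4% → £1.33
Fishing rod £96.69: sports equipment → 3.5% + 0.5% city = 4% → £3.87
Jump rope £24.81: sports equipment → 3.5% + 0.5% city = 4% → £0.99
Tax on sports equipment = £11.64 + £1.33 + £3.87 + £0.99 = £17.83

£17.83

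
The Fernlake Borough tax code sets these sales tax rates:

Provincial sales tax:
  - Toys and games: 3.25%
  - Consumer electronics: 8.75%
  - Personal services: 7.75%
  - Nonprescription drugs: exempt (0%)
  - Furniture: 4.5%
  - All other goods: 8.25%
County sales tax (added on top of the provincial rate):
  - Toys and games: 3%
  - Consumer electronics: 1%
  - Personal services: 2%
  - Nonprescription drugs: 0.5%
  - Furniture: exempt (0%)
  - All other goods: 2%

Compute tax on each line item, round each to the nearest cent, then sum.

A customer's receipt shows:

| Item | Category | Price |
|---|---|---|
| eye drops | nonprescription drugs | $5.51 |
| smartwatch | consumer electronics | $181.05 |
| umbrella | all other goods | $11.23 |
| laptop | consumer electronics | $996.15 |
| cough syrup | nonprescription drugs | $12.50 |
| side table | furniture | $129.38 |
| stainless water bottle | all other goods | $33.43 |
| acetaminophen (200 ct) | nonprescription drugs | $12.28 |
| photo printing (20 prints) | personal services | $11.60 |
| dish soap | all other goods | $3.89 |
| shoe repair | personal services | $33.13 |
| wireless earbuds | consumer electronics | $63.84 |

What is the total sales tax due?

Eye drops $5.51: nonprescription drugs → 0% + 0.5% county = 0.5% → $0.03
Smartwatch $181.05: consumer electronics → 8.75% + 1% county = 9.75% → $17.65
Umbrella $11.23: all other goods → 8.25% + 2% county = 10.25% → $1.15
Laptop $996.15: consumer electronics → 8.75% + 1% county = 9.75% → $97.12
Cough syrup $12.50: nonprescription drugs → 0% + 0.5% county = 0.5% → $0.06
Side table $129.38: furniture → 4.5% + 0% county = 4.5% → $5.82
Stainless water bottle $33.43: all other goods → 8.25% + 2% county = 10.25% → $3.43
Acetaminophen (200 ct) $12.28: nonprescription drugs → 0% + 0.5% county = 0.5% → $0.06
Photo printing (20 prints) $11.60: personal services → 7.75% + 2% county = 9.75% → $1.13
Dish soap $3.89: all other goods → 8.25% + 2% county = 10.25% → $0.40
Shoe repair $33.13: personal services → 7.75% + 2% county = 9.75% → $3.23
Wireless earbuds $63.84: consumer electronics → 8.75% + 1% county = 9.75% → $6.22
Total tax = $0.03 + $17.65 + $1.15 + $97.12 + $0.06 + $5.82 + $3.43 + $0.06 + $1.13 + $0.40 + $3.23 + $6.22 = $136.30

$136.30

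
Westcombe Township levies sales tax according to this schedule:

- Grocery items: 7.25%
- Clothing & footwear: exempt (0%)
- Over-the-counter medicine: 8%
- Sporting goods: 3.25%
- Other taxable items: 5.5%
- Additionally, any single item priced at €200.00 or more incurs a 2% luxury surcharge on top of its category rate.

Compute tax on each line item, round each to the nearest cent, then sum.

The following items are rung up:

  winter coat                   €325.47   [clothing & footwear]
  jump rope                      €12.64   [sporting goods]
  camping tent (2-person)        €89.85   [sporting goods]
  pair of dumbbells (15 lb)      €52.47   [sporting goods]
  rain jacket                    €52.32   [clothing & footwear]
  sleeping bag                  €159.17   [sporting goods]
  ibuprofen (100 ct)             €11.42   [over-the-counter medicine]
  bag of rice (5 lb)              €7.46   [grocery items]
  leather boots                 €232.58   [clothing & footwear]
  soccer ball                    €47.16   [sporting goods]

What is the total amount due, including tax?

€1014.89

Winter coat €325.47: clothing & footwear → 0% + 2% surcharge = 2% → €6.51
Jump rope €12.64: sporting goods → 3.25% → €0.41
Camping tent (2-person) €89.85: sporting goods → 3.25% → €2.92
Pair of dumbbells (15 lb) €52.47: sporting goods → 3.25% → €1.71
Rain jacket €52.32: clothing & footwear → 0% → €0.00
Sleeping bag €159.17: sporting goods → 3.25% → €5.17
Ibuprofen (100 ct) €11.42: over-the-counter medicine → 8% → €0.91
Bag of rice (5 lb) €7.46: grocery items → 7.25% → €0.54
Leather boots €232.58: clothing & footwear → 0% + 2% surcharge = 2% → €4.65
Soccer ball €47.16: sporting goods → 3.25% → €1.53
Subtotal = €990.54; tax = €24.35; total due = €1014.89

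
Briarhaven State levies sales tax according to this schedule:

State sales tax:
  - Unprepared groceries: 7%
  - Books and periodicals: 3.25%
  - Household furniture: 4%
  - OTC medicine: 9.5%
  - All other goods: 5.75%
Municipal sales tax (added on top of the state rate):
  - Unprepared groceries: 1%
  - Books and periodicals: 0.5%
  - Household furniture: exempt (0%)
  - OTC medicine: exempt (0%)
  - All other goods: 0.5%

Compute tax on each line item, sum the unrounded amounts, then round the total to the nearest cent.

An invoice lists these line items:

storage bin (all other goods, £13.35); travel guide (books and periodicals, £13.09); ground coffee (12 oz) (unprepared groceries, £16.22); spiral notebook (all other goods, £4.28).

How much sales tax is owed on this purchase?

£2.89

Storage bin £13.35: all other goods → 5.75% + 0.5% municipal = 6.25% → £0.834375
Travel guide £13.09: books and periodicals → 3.25% + 0.5% municipal = 3.75% → £0.490875
Ground coffee (12 oz) £16.22: unprepared groceries → 7% + 1% municipal = 8% → £1.2976
Spiral notebook £4.28: all other goods → 5.75% + 0.5% municipal = 6.25% → £0.2675
Unrounded tax sum = £2.89035 → £2.89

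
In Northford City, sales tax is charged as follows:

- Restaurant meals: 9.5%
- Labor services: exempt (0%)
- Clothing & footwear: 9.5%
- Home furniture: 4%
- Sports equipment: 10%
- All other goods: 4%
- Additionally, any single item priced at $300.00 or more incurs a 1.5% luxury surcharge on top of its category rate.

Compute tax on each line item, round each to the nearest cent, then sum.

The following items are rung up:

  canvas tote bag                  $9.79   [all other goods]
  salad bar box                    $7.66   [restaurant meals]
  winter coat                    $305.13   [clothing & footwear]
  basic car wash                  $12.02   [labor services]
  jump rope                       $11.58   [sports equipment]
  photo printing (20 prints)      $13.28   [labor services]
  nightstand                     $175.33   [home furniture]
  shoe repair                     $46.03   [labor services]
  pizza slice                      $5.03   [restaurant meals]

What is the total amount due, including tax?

Canvas tote bag $9.79: all other goods → 4% → $0.39
Salad bar box $7.66: restaurant meals → 9.5% → $0.73
Winter coat $305.13: clothing & footwear → 9.5% + 1.5% surcharge = 11% → $33.56
Basic car wash $12.02: labor services → 0% → $0.00
Jump rope $11.58: sports equipment → 10% → $1.16
Photo printing (20 prints) $13.28: labor services → 0% → $0.00
Nightstand $175.33: home furniture → 4% → $7.01
Shoe repair $46.03: labor services → 0% → $0.00
Pizza slice $5.03: restaurant meals → 9.5% → $0.48
Subtotal = $585.85; tax = $43.33; total due = $629.18

$629.18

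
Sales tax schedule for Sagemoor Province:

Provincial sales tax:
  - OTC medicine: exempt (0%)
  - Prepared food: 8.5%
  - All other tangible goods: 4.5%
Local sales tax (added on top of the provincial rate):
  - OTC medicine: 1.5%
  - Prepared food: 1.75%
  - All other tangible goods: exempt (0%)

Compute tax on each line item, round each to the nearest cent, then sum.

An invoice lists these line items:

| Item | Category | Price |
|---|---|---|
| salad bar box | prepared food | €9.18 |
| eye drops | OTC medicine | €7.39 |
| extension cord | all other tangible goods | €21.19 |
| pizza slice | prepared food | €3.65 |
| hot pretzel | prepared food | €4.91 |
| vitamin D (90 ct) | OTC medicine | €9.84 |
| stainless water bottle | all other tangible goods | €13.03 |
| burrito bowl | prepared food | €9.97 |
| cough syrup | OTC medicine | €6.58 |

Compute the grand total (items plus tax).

Salad bar box €9.18: prepared food → 8.5% + 1.75% local = 10.25% → €0.94
Eye drops €7.39: OTC medicine → 0% + 1.5% local = 1.5% → €0.11
Extension cord €21.19: all other tangible goods → 4.5% + 0% local = 4.5% → €0.95
Pizza slice €3.65: prepared food → 8.5% + 1.75% local = 10.25% → €0.37
Hot pretzel €4.91: prepared food → 8.5% + 1.75% local = 10.25% → €0.50
Vitamin D (90 ct) €9.84: OTC medicine → 0% + 1.5% local = 1.5% → €0.15
Stainless water bottle €13.03: all other tangible goods → 4.5% + 0% local = 4.5% → €0.59
Burrito bowl €9.97: prepared food → 8.5% + 1.75% local = 10.25% → €1.02
Cough syrup €6.58: OTC medicine → 0% + 1.5% local = 1.5% → €0.10
Subtotal = €85.74; tax = €4.73; total due = €90.47

€90.47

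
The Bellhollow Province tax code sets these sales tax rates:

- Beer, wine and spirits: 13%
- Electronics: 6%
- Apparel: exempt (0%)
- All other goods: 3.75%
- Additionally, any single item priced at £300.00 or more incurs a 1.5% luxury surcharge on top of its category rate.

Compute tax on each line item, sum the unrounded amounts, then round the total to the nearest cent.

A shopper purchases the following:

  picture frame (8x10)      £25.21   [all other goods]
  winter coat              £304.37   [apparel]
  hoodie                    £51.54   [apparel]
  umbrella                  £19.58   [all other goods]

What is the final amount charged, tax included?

£406.95

Picture frame (8x10) £25.21: all other goods → 3.75% → £0.945375
Winter coat £304.37: apparel → 0% + 1.5% surcharge = 1.5% → £4.56555
Hoodie £51.54: apparel → 0% → £0.00
Umbrella £19.58: all other goods → 3.75% → £0.73425
Subtotal = £400.70; unrounded tax = £6.245175 → £6.25; total due = £406.95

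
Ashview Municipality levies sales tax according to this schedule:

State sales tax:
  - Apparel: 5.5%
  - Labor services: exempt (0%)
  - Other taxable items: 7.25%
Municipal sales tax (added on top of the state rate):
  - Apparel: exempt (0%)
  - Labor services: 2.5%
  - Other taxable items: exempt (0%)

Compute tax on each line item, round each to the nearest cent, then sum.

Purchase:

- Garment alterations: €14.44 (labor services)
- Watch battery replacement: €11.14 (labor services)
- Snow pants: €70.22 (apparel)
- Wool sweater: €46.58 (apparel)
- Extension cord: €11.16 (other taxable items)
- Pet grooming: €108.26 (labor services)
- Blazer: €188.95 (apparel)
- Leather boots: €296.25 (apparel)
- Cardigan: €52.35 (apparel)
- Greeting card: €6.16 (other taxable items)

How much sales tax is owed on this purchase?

€40.59

Garment alterations €14.44: labor services → 0% + 2.5% municipal = 2.5% → €0.36
Watch battery replacement €11.14: labor services → 0% + 2.5% municipal = 2.5% → €0.28
Snow pants €70.22: apparel → 5.5% + 0% municipal = 5.5% → €3.86
Wool sweater €46.58: apparel → 5.5% + 0% municipal = 5.5% → €2.56
Extension cord €11.16: other taxable items → 7.25% + 0% municipal = 7.25% → €0.81
Pet grooming €108.26: labor services → 0% + 2.5% municipal = 2.5% → €2.71
Blazer €188.95: apparel → 5.5% + 0% municipal = 5.5% → €10.39
Leather boots €296.25: apparel → 5.5% + 0% municipal = 5.5% → €16.29
Cardigan €52.35: apparel → 5.5% + 0% municipal = 5.5% → €2.88
Greeting card €6.16: other taxable items → 7.25% + 0% municipal = 7.25% → €0.45
Total tax = €0.36 + €0.28 + €3.86 + €2.56 + €0.81 + €2.71 + €10.39 + €16.29 + €2.88 + €0.45 = €40.59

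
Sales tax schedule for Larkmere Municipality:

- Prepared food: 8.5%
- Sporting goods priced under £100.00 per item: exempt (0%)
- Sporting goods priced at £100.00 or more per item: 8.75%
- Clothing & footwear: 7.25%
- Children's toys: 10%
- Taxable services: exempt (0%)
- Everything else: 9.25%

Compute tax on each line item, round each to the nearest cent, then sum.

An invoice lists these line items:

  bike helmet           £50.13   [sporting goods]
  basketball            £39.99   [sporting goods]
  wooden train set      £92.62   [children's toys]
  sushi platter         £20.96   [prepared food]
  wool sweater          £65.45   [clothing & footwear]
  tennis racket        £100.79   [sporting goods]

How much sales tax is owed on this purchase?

Bike helmet £50.13: sporting goods, under £100.00 → 0% → £0.00
Basketball £39.99: sporting goods, under £100.00 → 0% → £0.00
Wooden train set £92.62: children's toys → 10% → £9.26
Sushi platter £20.96: prepared food → 8.5% → £1.78
Wool sweater £65.45: clothing & footwear → 7.25% → £4.75
Tennis racket £100.79: sporting goods, £100.00 or more → 8.75% → £8.82
Total tax = £9.26 + £1.78 + £4.75 + £8.82 = £24.61

£24.61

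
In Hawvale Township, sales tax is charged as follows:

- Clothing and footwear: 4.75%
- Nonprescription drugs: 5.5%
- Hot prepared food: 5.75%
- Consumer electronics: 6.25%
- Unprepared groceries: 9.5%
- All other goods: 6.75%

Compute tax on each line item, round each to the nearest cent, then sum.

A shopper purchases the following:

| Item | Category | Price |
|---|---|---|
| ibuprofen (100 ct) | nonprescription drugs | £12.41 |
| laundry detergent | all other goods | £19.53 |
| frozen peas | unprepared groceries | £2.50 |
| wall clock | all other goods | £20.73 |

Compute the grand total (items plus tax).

£58.81

Ibuprofen (100 ct) £12.41: nonprescription drugs → 5.5% → £0.68
Laundry detergent £19.53: all other goods → 6.75% → £1.32
Frozen peas £2.50: unprepared groceries → 9.5% → £0.24
Wall clock £20.73: all other goods → 6.75% → £1.40
Subtotal = £55.17; tax = £3.64; total due = £58.81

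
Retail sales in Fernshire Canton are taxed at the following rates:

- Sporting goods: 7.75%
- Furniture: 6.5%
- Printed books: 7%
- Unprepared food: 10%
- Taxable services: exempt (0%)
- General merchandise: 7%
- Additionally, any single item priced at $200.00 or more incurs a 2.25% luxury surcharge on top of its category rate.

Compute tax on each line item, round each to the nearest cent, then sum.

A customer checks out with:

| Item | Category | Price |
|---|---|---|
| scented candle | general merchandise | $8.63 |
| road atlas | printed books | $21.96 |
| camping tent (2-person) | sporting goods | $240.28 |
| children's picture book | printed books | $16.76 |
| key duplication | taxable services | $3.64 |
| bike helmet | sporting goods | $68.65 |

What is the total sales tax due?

$32.66

Scented candle $8.63: general merchandise → 7% → $0.60
Road atlas $21.96: printed books → 7% → $1.54
Camping tent (2-person) $240.28: sporting goods → 7.75% + 2.25% surcharge = 10% → $24.03
Children's picture book $16.76: printed books → 7% → $1.17
Key duplication $3.64: taxable services → 0% → $0.00
Bike helmet $68.65: sporting goods → 7.75% → $5.32
Total tax = $0.60 + $1.54 + $24.03 + $1.17 + $5.32 = $32.66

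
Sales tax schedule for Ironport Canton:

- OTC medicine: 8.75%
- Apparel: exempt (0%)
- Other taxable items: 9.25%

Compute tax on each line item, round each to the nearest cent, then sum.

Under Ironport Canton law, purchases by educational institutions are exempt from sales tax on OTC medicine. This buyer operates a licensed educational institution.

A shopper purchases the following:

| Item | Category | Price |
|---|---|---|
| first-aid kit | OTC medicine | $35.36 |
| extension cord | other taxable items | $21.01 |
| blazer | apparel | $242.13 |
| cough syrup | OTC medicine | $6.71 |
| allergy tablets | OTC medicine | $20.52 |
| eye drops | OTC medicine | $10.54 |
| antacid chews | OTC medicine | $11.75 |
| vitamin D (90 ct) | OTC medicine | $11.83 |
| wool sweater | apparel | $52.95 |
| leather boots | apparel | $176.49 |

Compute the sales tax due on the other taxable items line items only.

$1.94

Extension cord $21.01: other taxable items → 9.25% → $1.94
Tax on other taxable items = $1.94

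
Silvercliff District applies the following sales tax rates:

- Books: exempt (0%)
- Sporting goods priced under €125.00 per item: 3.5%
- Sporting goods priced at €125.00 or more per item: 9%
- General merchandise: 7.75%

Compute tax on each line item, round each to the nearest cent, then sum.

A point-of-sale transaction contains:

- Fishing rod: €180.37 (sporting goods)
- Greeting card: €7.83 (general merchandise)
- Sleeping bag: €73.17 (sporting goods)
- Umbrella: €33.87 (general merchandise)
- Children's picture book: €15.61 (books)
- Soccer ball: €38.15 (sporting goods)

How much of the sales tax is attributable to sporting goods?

€20.13

Fishing rod €180.37: sporting goods, €125.00 or more → 9% → €16.23
Sleeping bag €73.17: sporting goods, under €125.00 → 3.5% → €2.56
Soccer ball €38.15: sporting goods, under €125.00 → 3.5% → €1.34
Tax on sporting goods = €16.23 + €2.56 + €1.34 = €20.13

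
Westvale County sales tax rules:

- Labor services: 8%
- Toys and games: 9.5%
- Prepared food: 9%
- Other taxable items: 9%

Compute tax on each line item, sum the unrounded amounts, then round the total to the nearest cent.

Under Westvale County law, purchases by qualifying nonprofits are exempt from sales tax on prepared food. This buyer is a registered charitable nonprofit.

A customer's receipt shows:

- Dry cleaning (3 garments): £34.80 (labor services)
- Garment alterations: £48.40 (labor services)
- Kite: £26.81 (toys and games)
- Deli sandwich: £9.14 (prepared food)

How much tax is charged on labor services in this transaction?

£6.66

Dry cleaning (3 garments) £34.80: labor services → 8% → £2.784
Garment alterations £48.40: labor services → 8% → £3.872
Tax on labor services: unrounded sum = £6.656 → £6.66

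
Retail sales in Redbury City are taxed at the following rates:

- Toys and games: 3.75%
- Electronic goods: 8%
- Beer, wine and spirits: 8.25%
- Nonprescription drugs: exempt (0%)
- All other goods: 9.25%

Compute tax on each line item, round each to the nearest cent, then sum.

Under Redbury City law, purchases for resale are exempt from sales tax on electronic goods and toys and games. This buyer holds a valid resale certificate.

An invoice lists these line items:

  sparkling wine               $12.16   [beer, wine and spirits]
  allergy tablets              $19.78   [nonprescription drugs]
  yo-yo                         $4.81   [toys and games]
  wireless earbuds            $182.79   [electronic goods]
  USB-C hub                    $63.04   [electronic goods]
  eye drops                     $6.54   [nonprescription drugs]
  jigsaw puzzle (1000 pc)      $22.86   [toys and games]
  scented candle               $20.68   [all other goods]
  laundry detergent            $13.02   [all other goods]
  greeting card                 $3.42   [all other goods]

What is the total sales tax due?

$4.43

Sparkling wine $12.16: beer, wine and spirits → 8.25% → $1.00
Allergy tablets $19.78: nonprescription drugs → 0% → $0.00
Yo-yo $4.81: toys and games, buyer-exempt → 0% → $0.00
Wireless earbuds $182.79: electronic goods, buyer-exempt → 0% → $0.00
USB-C hub $63.04: electronic goods, buyer-exempt → 0% → $0.00
Eye drops $6.54: nonprescription drugs → 0% → $0.00
Jigsaw puzzle (1000 pc) $22.86: toys and games, buyer-exempt → 0% → $0.00
Scented candle $20.68: all other goods → 9.25% → $1.91
Laundry detergent $13.02: all other goods → 9.25% → $1.20
Greeting card $3.42: all other goods → 9.25% → $0.32
Total tax = $1.00 + $1.91 + $1.20 + $0.32 = $4.43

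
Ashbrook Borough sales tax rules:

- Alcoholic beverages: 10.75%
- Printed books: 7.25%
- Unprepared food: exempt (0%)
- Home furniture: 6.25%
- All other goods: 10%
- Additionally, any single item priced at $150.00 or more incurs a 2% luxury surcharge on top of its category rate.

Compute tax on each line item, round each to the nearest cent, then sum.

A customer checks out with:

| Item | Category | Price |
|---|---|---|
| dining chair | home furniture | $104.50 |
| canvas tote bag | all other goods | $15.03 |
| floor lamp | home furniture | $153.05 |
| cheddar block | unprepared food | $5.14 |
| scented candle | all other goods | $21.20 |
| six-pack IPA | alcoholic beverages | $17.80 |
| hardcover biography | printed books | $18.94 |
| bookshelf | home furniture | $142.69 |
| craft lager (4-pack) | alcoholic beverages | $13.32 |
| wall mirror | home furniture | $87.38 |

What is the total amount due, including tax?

Dining chair $104.50: home furniture → 6.25% → $6.53
Canvas tote bag $15.03: all other goods → 10% → $1.50
Floor lamp $153.05: home furniture → 6.25% + 2% surcharge = 8.25% → $12.63
Cheddar block $5.14: unprepared food → 0% → $0.00
Scented candle $21.20: all other goods → 10% → $2.12
Six-pack IPA $17.80: alcoholic beverages → 10.75% → $1.91
Hardcover biography $18.94: printed books → 7.25% → $1.37
Bookshelf $142.69: home furniture → 6.25% → $8.92
Craft lager (4-pack) $13.32: alcoholic beverages → 10.75% → $1.43
Wall mirror $87.38: home furniture → 6.25% → $5.46
Subtotal = $579.05; tax = $41.87; total due = $620.92

$620.92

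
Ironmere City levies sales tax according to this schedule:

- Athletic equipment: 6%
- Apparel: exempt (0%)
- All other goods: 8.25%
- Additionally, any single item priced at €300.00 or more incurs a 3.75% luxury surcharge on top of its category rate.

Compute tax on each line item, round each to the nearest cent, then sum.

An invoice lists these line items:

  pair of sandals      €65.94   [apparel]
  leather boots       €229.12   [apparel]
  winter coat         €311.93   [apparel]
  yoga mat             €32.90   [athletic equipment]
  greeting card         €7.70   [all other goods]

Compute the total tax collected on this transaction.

€14.31

Pair of sandals €65.94: apparel → 0% → €0.00
Leather boots €229.12: apparel → 0% → €0.00
Winter coat €311.93: apparel → 0% + 3.75% surcharge = 3.75% → €11.70
Yoga mat €32.90: athletic equipment → 6% → €1.97
Greeting card €7.70: all other goods → 8.25% → €0.64
Total tax = €11.70 + €1.97 + €0.64 = €14.31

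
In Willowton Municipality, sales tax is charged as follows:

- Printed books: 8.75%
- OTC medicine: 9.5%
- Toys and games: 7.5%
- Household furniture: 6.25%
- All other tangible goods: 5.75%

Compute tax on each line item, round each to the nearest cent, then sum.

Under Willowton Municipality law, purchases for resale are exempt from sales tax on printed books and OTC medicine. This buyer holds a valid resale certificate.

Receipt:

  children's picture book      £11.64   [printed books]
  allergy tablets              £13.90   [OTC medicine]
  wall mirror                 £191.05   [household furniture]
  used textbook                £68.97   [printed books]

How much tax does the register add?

£11.94

Children's picture book £11.64: printed books, buyer-exempt → 0% → £0.00
Allergy tablets £13.90: OTC medicine, buyer-exempt → 0% → £0.00
Wall mirror £191.05: household furniture → 6.25% → £11.94
Used textbook £68.97: printed books, buyer-exempt → 0% → £0.00
Total tax = £11.94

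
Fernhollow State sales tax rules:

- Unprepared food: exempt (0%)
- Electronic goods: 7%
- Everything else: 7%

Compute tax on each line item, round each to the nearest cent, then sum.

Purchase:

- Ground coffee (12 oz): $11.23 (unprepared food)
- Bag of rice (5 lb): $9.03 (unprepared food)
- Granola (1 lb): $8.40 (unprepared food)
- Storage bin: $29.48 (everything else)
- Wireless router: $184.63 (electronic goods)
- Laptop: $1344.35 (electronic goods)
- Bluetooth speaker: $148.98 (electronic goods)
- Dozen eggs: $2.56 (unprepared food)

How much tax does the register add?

$119.51

Ground coffee (12 oz) $11.23: unprepared food → 0% → $0.00
Bag of rice (5 lb) $9.03: unprepared food → 0% → $0.00
Granola (1 lb) $8.40: unprepared food → 0% → $0.00
Storage bin $29.48: everything else → 7% → $2.06
Wireless router $184.63: electronic goods → 7% → $12.92
Laptop $1344.35: electronic goods → 7% → $94.10
Bluetooth speaker $148.98: electronic goods → 7% → $10.43
Dozen eggs $2.56: unprepared food → 0% → $0.00
Total tax = $2.06 + $12.92 + $94.10 + $10.43 = $119.51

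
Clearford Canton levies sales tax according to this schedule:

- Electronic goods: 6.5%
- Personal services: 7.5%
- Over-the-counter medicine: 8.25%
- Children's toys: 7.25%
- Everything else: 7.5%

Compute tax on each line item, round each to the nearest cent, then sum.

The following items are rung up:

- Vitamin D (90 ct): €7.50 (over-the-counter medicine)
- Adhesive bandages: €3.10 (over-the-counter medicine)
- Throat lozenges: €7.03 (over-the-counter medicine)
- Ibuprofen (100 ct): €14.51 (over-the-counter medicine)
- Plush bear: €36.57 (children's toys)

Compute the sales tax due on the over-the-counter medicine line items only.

€2.66

Vitamin D (90 ct) €7.50: over-the-counter medicine → 8.25% → €0.62
Adhesive bandages €3.10: over-the-counter medicine → 8.25% → €0.26
Throat lozenges €7.03: over-the-counter medicine → 8.25% → €0.58
Ibuprofen (100 ct) €14.51: over-the-counter medicine → 8.25% → €1.20
Tax on over-the-counter medicine = €0.62 + €0.26 + €0.58 + €1.20 = €2.66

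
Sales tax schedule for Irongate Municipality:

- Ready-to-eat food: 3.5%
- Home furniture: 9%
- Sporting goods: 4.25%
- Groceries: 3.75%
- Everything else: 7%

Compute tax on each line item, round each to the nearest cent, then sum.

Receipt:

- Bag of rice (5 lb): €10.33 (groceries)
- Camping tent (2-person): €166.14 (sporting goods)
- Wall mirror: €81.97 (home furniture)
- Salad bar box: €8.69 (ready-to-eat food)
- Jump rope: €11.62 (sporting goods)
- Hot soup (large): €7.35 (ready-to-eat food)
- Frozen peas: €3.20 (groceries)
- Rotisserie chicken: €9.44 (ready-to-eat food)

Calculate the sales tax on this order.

€16.33

Bag of rice (5 lb) €10.33: groceries → 3.75% → €0.39
Camping tent (2-person) €166.14: sporting goods → 4.25% → €7.06
Wall mirror €81.97: home furniture → 9% → €7.38
Salad bar box €8.69: ready-to-eat food → 3.5% → €0.30
Jump rope €11.62: sporting goods → 4.25% → €0.49
Hot soup (large) €7.35: ready-to-eat food → 3.5% → €0.26
Frozen peas €3.20: groceries → 3.75% → €0.12
Rotisserie chicken €9.44: ready-to-eat food → 3.5% → €0.33
Total tax = €0.39 + €7.06 + €7.38 + €0.30 + €0.49 + €0.26 + €0.12 + €0.33 = €16.33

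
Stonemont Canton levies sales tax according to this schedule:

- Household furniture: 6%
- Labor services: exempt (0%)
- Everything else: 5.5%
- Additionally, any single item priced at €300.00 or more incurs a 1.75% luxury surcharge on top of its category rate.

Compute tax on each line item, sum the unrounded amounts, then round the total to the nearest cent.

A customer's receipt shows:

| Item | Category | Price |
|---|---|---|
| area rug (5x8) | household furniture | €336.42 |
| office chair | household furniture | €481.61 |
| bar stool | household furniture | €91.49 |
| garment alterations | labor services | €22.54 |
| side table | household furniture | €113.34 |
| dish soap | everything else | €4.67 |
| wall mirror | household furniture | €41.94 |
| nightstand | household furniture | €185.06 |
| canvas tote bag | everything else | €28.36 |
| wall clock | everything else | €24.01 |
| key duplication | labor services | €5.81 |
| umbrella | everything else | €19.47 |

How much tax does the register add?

Area rug (5x8) €336.42: household furniture → 6% + 1.75% surcharge = 7.75% → €26.07255
Office chair €481.61: household furniture → 6% + 1.75% surcharge = 7.75% → €37.324775
Bar stool €91.49: household furniture → 6% → €5.4894
Garment alterations €22.54: labor services → 0% → €0.00
Side table €113.34: household furniture → 6% → €6.8004
Dish soap €4.67: everything else → 5.5% → €0.25685
Wall mirror €41.94: household furniture → 6% → €2.5164
Nightstand €185.06: household furniture → 6% → €11.1036
Canvas tote bag €28.36: everything else → 5.5% → €1.5598
Wall clock €24.01: everything else → 5.5% → €1.32055
Key duplication €5.81: labor services → 0% → €0.00
Umbrella €19.47: everything else → 5.5% → €1.07085
Unrounded tax sum = €93.515175 → €93.52

€93.52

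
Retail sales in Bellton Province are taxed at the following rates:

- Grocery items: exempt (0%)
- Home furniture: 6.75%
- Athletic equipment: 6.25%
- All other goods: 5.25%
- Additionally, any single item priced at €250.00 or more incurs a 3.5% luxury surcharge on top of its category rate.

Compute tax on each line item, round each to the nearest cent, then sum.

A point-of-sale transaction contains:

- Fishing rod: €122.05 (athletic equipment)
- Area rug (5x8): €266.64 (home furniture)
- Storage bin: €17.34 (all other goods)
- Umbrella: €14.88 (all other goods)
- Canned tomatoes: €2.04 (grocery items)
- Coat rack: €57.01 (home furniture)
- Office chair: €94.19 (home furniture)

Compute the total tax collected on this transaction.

€46.86

Fishing rod €122.05: athletic equipment → 6.25% → €7.63
Area rug (5x8) €266.64: home furniture → 6.75% + 3.5% surcharge = 10.25% → €27.33
Storage bin €17.34: all other goods → 5.25% → €0.91
Umbrella €14.88: all other goods → 5.25% → €0.78
Canned tomatoes €2.04: grocery items → 0% → €0.00
Coat rack €57.01: home furniture → 6.75% → €3.85
Office chair €94.19: home furniture → 6.75% → €6.36
Total tax = €7.63 + €27.33 + €0.91 + €0.78 + €3.85 + €6.36 = €46.86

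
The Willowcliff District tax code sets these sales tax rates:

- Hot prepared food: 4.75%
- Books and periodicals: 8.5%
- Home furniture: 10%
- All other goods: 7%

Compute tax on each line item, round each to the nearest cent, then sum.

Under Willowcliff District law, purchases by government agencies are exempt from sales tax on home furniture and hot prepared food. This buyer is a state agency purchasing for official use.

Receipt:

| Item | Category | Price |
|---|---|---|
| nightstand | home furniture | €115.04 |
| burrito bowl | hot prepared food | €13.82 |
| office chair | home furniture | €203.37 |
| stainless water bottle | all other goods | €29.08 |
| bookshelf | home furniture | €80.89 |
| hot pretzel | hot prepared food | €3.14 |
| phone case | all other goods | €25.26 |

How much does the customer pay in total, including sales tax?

Nightstand €115.04: home furniture, buyer-exempt → 0% → €0.00
Burrito bowl €13.82: hot prepared food, buyer-exempt → 0% → €0.00
Office chair €203.37: home furniture, buyer-exempt → 0% → €0.00
Stainless water bottle €29.08: all other goods → 7% → €2.04
Bookshelf €80.89: home furniture, buyer-exempt → 0% → €0.00
Hot pretzel €3.14: hot prepared food, buyer-exempt → 0% → €0.00
Phone case €25.26: all other goods → 7% → €1.77
Subtotal = €470.60; tax = €3.81; total due = €474.41

€474.41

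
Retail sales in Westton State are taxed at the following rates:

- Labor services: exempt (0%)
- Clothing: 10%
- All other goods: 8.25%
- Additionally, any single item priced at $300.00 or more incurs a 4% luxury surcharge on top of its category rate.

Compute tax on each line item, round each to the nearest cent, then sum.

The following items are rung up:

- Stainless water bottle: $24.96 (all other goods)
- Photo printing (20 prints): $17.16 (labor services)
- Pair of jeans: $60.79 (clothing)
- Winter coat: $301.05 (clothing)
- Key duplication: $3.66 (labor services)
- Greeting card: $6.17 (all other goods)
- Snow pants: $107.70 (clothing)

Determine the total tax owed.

Stainless water bottle $24.96: all other goods → 8.25% → $2.06
Photo printing (20 prints) $17.16: labor services → 0% → $0.00
Pair of jeans $60.79: clothing → 10% → $6.08
Winter coat $301.05: clothing → 10% + 4% surcharge = 14% → $42.15
Key duplication $3.66: labor services → 0% → $0.00
Greeting card $6.17: all other goods → 8.25% → $0.51
Snow pants $107.70: clothing → 10% → $10.77
Total tax = $2.06 + $6.08 + $42.15 + $0.51 + $10.77 = $61.57

$61.57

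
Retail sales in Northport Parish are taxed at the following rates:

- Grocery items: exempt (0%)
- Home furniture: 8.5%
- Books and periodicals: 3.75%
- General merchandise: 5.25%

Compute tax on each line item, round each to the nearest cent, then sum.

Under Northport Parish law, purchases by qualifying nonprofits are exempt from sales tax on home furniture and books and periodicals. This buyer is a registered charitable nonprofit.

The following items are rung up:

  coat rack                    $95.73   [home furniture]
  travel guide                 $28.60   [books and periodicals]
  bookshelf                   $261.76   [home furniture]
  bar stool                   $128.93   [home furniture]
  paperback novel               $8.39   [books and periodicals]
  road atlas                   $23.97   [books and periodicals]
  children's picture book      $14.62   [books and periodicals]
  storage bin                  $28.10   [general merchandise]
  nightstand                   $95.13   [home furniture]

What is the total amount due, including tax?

Coat rack $95.73: home furniture, buyer-exempt → 0% → $0.00
Travel guide $28.60: books and periodicals, buyer-exempt → 0% → $0.00
Bookshelf $261.76: home furniture, buyer-exempt → 0% → $0.00
Bar stool $128.93: home furniture, buyer-exempt → 0% → $0.00
Paperback novel $8.39: books and periodicals, buyer-exempt → 0% → $0.00
Road atlas $23.97: books and periodicals, buyer-exempt → 0% → $0.00
Children's picture book $14.62: books and periodicals, buyer-exempt → 0% → $0.00
Storage bin $28.10: general merchandise → 5.25% → $1.48
Nightstand $95.13: home furniture, buyer-exempt → 0% → $0.00
Subtotal = $685.23; tax = $1.48; total due = $686.71

$686.71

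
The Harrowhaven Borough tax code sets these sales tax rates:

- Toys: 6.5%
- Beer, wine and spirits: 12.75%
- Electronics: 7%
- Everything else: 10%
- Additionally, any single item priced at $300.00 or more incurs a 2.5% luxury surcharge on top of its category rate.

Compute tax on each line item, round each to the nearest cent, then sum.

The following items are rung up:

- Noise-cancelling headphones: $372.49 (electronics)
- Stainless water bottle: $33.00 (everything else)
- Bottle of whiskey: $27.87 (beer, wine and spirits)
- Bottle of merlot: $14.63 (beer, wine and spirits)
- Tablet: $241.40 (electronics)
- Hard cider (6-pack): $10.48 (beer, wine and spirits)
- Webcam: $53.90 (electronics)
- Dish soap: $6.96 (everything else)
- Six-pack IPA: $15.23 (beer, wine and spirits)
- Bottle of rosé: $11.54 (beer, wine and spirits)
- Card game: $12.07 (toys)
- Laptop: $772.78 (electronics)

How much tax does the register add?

Noise-cancelling headphones $372.49: electronics → 7% + 2.5% surcharge = 9.5% → $35.39
Stainless water bottle $33.00: everything else → 10% → $3.30
Bottle of whiskey $27.87: beer, wine and spirits → 12.75% → $3.55
Bottle of merlot $14.63: beer, wine and spirits → 12.75% → $1.87
Tablet $241.40: electronics → 7% → $16.90
Hard cider (6-pack) $10.48: beer, wine and spirits → 12.75% → $1.34
Webcam $53.90: electronics → 7% → $3.77
Dish soap $6.96: everything else → 10% → $0.70
Six-pack IPA $15.23: beer, wine and spirits → 12.75% → $1.94
Bottle of rosé $11.54: beer, wine and spirits → 12.75% → $1.47
Card game $12.07: toys → 6.5% → $0.78
Laptop $772.78: electronics → 7% + 2.5% surcharge = 9.5% → $73.41
Total tax = $35.39 + $3.30 + $3.55 + $1.87 + $16.90 + $1.34 + $3.77 + $0.70 + $1.94 + $1.47 + $0.78 + $73.41 = $144.42

$144.42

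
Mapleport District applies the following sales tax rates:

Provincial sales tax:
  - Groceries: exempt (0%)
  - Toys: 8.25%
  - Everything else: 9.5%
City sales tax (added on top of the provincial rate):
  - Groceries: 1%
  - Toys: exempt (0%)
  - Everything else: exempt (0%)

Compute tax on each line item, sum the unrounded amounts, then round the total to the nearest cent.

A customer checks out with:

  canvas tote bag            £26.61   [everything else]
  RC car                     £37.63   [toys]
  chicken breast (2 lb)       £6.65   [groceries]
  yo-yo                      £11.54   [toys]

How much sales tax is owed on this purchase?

£6.65

Canvas tote bag £26.61: everything else → 9.5% + 0% city = 9.5% → £2.52795
RC car £37.63: toys → 8.25% + 0% city = 8.25% → £3.104475
Chicken breast (2 lb) £6.65: groceries → 0% + 1% city = 1% → £0.0665
Yo-yo £11.54: toys → 8.25% + 0% city = 8.25% → £0.95205
Unrounded tax sum = £6.650975 → £6.65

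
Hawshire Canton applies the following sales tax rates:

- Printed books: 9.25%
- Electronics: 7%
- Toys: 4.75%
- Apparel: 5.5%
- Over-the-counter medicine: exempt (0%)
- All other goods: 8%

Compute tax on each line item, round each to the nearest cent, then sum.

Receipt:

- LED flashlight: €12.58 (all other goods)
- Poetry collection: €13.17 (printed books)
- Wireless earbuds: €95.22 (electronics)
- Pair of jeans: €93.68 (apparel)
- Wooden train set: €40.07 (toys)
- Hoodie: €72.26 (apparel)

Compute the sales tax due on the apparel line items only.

Pair of jeans €93.68: apparel → 5.5% → €5.15
Hoodie €72.26: apparel → 5.5% → €3.97
Tax on apparel = €5.15 + €3.97 = €9.12

€9.12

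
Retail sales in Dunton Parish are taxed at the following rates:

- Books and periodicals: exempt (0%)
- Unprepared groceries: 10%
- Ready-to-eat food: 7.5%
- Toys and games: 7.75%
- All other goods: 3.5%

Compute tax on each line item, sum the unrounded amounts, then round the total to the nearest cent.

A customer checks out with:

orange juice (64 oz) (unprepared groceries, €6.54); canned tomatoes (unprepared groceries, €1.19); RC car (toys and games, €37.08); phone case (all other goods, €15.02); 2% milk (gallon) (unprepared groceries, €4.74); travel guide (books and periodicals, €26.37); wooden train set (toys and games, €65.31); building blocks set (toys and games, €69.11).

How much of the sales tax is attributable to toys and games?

RC car €37.08: toys and games → 7.75% → €2.8737
Wooden train set €65.31: toys and games → 7.75% → €5.061525
Building blocks set €69.11: toys and games → 7.75% → €5.356025
Tax on toys and games: unrounded sum = €13.29125 → €13.29

€13.29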